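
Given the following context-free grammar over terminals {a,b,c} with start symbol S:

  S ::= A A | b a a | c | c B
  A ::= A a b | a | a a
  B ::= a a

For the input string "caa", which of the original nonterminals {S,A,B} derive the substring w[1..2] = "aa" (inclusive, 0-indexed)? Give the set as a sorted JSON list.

Convert to CNF:
  S -> A A | T1 X4 | T2 B | c
  A -> A X3 | T0 T0 | a
  B -> T0 T0
  T0 -> a
  T1 -> b
  T2 -> c
  X3 -> T0 T1
  X4 -> T0 T0

CYK table (by increasing span) (cells [i..j] with 1 ≤ i ≤ j ≤ 2 only):
  cell(1,1) a: {A,T0}  orig:{A}
  cell(2,2) a: {A,T0}  orig:{A}
  cell(1,2) aa: {A,B,S,X4}  orig:{A,B,S}

Original NTs in T[1,2] deriving "aa": ["A", "B", "S"]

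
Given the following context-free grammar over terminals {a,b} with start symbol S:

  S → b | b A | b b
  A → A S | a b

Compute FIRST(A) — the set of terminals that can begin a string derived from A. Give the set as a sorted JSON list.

FIRST sets, iterate to fixpoint:
iter 1:
  A via A→a b: +{a}
  S via S→b: +{b}
  S: {b}  A: {a}
iter 2: (stable)
  S: {b}  A: {a}

FIRST(A) = ["a"]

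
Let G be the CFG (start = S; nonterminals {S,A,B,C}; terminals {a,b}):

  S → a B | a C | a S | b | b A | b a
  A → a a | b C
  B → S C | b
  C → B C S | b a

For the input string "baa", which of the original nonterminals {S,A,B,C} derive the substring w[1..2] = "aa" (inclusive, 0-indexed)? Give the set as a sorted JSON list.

Convert to CNF:
  S -> T0 B | T0 C | T0 S | T1 A | T1 T0 | b
  A -> T0 T0 | T1 C
  B -> S C | b
  C -> B X2 | T1 T0
  T0 -> a
  T1 -> b
  X2 -> C S

CYK fill (cells [i..j] with 1 ≤ i ≤ j ≤ 2 only):
  [1..1]={T0}  "a"  orig:{}
  [2..2]={T0}  "a"  orig:{}
  [1..2]={A}  "aa"

Original NTs in T[1,2] deriving "aa": ["A"]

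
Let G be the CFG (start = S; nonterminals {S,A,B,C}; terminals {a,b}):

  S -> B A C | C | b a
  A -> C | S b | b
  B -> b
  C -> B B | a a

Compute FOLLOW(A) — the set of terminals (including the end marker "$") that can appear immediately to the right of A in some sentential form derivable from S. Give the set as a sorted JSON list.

FIRST sets, iterate to fixpoint:
[1]
  A via A→b: +{b}
  B via B→b: +{b}
  C via C→B B: +{b}
  C via C→a a: +{a}
  S via S→B A C: +{b}
  S via S→C: +{a}
  FIRST[S]={a,b}  FIRST[A]={b}  FIRST[B]={b}  FIRST[C]={a,b}
[2]
  A via A→C: +{a}
  FIRST[S]={a,b}  FIRST[A]={a,b}  FIRST[B]={b}  FIRST[C]={a,b}
[3] — fixpoint
  FIRST[S]={a,b}  FIRST[A]={a,b}  FIRST[B]={b}  FIRST[C]={a,b}

FOLLOW iteration:
FOLLOW(S) := {$}
iter 1:
  A→S b: FOLLOW(S) ⊇ FIRST(b) = {b}; new: +{b}
  C→B B: FOLLOW(B) ⊇ FIRST(B) = {b}; new: +{b}
  S→B A C: FOLLOW(B) ⊇ FIRST(A) = {a,b}; new: +{a}
  S→B A C: FOLLOW(A) ⊇ FIRST(C) = {a,b}; new: +{a,b}
  S→B A C: FOLLOW(C) ⊇ FOLLOW(S) ⊇ {$,b}; new: +{$,b}
  S: {$,b}  A: {a,b}  B: {a,b}  C: {$,b}
iter 2:
  A→C: FOLLOW(C) ⊇ FOLLOW(A) ⊇ {a,b}; new: +{a}
  C→B B: FOLLOW(B) ⊇ FOLLOW(C) ⊇ {$,a,b}; new: +{$}
  S: {$,b}  A: {a,b}  B: {$,a,b}  C: {$,a,b}
iter 3: (stable)
  S: {$,b}  A: {a,b}  B: {$,a,b}  C: {$,a,b}

FOLLOW(A) = ["a", "b"]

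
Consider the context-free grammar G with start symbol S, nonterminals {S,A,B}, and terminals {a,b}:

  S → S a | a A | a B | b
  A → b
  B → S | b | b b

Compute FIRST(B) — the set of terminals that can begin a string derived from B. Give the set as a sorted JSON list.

FIRST iteration:
iter 1:
  A via A→b: +{b}
  B via B→b: +{b}
  S via S→a A: +{a}
  S via S→b: +{b}
  FIRST(S)={a,b}  FIRST(A)={b}  FIRST(B)={b}
iter 2:
  B via B→S: +{a}
  FIRST(S)={a,b}  FIRST(A)={b}  FIRST(B)={a,b}
iter 3: done
  FIRST(S)={a,b}  FIRST(A)={b}  FIRST(B)={a,b}

FIRST(B) = ["a", "b"]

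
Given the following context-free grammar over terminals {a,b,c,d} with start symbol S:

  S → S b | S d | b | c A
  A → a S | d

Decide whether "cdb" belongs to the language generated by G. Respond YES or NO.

CNF form of G:
  S -> S T1 | S T2 | T3 A | b
  A -> T0 S | d
  T0 -> a
  T1 -> b
  T2 -> d
  T3 -> c

Fill CYK table bottom-up:
  T[0,0] 'c' = {T3}  orig:{}
  T[1,1] 'd' = {A,T2}  orig:{A}
  T[2,2] 'b' = {S,T1}  orig:{S}
  T[0,1] 'cd' = {S}
  T[1,2] 'db' = ∅
  T[0,2] 'cdb' = {S}

S ∈ T[0,2] ⇒ YES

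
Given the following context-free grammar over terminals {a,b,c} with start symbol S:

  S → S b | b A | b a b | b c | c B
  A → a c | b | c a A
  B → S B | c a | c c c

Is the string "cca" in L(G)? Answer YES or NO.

Convert to CNF:
  S -> S T2 | T1 B | T2 A | T2 T1 | T2 X5
  A -> T0 T1 | T1 X3 | b
  B -> S B | T1 T0 | T1 X4
  T0 -> a
  T1 -> c
  T2 -> b
  X3 -> T0 A
  X4 -> T1 T1
  X5 -> T0 T2

Fill CYK table bottom-up:
  T[0,0] 'c' = {T1}  orig:{}
  T[1,1] 'c' = {T1}  orig:{}
  T[2,2] 'a' = {T0}  orig:{}
  T[0,1] 'cc' = {X4}  orig:{}
  T[1,2] 'ca' = {B}
  T[0,2] 'cca' = {S}

S ∈ T[0,2] ⇒ YES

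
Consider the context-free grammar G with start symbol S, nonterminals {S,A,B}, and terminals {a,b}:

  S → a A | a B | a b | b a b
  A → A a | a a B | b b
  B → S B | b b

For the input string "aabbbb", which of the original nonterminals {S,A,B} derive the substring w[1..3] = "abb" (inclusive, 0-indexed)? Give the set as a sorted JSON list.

Convert to CNF:
  S -> T0 A | T0 B | T0 T1 | T1 X3
  A -> A T0 | T0 X2 | T1 T1
  B -> S B | T1 T1
  T0 -> a
  T1 -> b
  X2 -> T0 B
  X3 -> T0 T1

Fill CYK table bottom-up — only the sub-triangle for w[1..3]:
  [1..1]={T0}  "a"  orig:{}
  [2..2]={T1}  "b"  orig:{}
  [3..3]={T1}  "b"  orig:{}
  [1..2]={S,X3}  "ab"  orig:{S}
  [2..3]={A,B}  "bb"
  [1..3]={S,X2}  "abb"  orig:{S}

Original NTs in T[1,3] deriving "abb": ["S"]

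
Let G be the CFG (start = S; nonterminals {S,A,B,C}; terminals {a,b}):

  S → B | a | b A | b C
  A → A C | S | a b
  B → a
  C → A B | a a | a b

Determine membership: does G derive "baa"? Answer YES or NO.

Convert to CNF:
  S -> T1 A | T1 C | a
  A -> A C | T0 T1 | T1 A | T1 C | a
  B -> a
  C -> A B | T0 T0 | T0 T1
  T0 -> a
  T1 -> b

CYK table (by increasing span):
  T[0,0] 'b' = {T1}  orig:{}
  T[1,1] 'a' = {A,B,S,T0}  orig:{A,B,S}
  T[2,2] 'a' = {A,B,S,T0}  orig:{A,B,S}
  T[0,1] 'ba' = {A,S}
  T[1,2] 'aa' = {C}
  T[0,2] 'baa' = {A,C,S}

S ∈ T[0,2] ⇒ YES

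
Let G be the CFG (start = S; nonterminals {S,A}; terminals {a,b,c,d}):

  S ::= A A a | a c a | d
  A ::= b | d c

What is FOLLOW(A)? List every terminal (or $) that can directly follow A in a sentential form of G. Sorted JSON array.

FIRST iteration:
round 1:
  A via A→b: +{b}
  A via A→d c: +{d}
  S via S→A A a: +{b,d}
  S via S→a c a: +{a}
  FIRST(S)={a,b,d}  FIRST(A)={b,d}
round 2: (stable)
  FIRST(S)={a,b,d}  FIRST(A)={b,d}

Compute FOLLOW by fixpoint:
FOLLOW(S) := {$}
[1]
  S→A A a: FOLLOW(A) ⊇ FIRST(A) = {b,d}; new: +{b,d}
  S→A A a: FOLLOW(A) ⊇ FIRST(a) = {a}; new: +{a}
  S: {$}  A: {a,b,d}
[2] (stable)
  S: {$}  A: {a,b,d}

FOLLOW(A) = ["a", "b", "d"]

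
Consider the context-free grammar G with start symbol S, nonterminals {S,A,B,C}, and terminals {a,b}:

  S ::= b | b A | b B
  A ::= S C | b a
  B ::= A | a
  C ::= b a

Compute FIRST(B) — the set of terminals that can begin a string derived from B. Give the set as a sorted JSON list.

Compute FIRST by fixpoint:
iter 1:
  A via A→b a: +{b}
  B via B→A: +{b}
  B via B→a: +{a}
  C via C→b a: +{b}
  S via S→b: +{b}
  S: {b}  A: {b}  B: {a,b}  C: {b}
iter 2: done
  S: {b}  A: {b}  B: {a,b}  C: {b}

FIRST(B) = ["a", "b"]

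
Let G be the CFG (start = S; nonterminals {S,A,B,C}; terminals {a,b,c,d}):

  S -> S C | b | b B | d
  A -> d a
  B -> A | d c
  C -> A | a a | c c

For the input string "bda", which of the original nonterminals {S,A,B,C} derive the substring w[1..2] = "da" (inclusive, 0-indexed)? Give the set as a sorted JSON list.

Convert to CNF:
  S -> S C | T3 B | b | d
  A -> T0 T1
  B -> T0 T1 | T0 T2
  C -> T0 T1 | T1 T1 | T2 T2
  T0 -> d
  T1 -> a
  T2 -> c
  T3 -> b

CYK table (by increasing span) — only the sub-triangle for w[1..2]:
  cell(1,1) d: {S,T0}  orig:{S}
  cell(2,2) a: {T1}  orig:{}
  cell(1,2) da: {A,B,C}

Original NTs in T[1,2] deriving "da": ["A", "B", "C"]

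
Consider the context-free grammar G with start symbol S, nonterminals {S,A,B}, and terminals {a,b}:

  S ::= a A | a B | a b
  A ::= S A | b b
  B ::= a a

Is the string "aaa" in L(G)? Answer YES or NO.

Convert to CNF:
  S -> T1 A | T1 B | T1 T0
  A -> S A | T0 T0
  B -> T1 T1
  T0 -> b
  T1 -> a

CYK fill:
  [0..0]={T1}  "a"  orig:{}
  [1..1]={T1}  "a"  orig:{}
  [2..2]={T1}  "a"  orig:{}
  [0..1]={B}  "aa"
  [1..2]={B}  "aa"
  [0..2]={S}  "aaa"

S ∈ T[0,2] ⇒ YES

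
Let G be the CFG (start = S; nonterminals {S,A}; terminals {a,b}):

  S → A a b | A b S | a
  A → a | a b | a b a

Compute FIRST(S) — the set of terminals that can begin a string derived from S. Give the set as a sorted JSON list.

FIRST iteration:
[1]
  A via A→a: +{a}
  S via S→A a b: +{a}
  S: {a}  A: {a}
[2] — fixpoint
  S: {a}  A: {a}

FIRST(S) = ["a"]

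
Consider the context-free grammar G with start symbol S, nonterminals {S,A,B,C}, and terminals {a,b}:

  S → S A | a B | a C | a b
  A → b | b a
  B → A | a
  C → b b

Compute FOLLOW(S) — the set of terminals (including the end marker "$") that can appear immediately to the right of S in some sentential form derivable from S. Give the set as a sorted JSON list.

FIRST sets, iterate to fixpoint:
iter 1:
  A via A→b: +{b}
  B via B→A: +{b}
  B via B→a: +{a}
  C via C→b b: +{b}
  S via S→a B: +{a}
  FIRST(S)={a}  FIRST(A)={b}  FIRST(B)={a,b}  FIRST(C)={b}
iter 2: (stable)
  FIRST(S)={a}  FIRST(A)={b}  FIRST(B)={a,b}  FIRST(C)={b}

FOLLOW sets:
initialize: $ ∈ FOLLOW(S)
round 1:
  S→S A: FOLLOW(S) ⊇ FIRST(A) = {b}; new: +{b}
  S→S A: FOLLOW(A) ⊇ FOLLOW(S) ⊇ {$,b}; new: +{$,b}
  S→a B: FOLLOW(B) ⊇ FOLLOW(S) ⊇ {$,b}; new: +{$,b}
  S→a C: FOLLOW(C) ⊇ FOLLOW(S) ⊇ {$,b}; new: +{$,b}
  S: {$,b}  A: {$,b}  B: {$,b}  C: {$,b}
round 2: (stable)
  S: {$,b}  A: {$,b}  B: {$,b}  C: {$,b}

FOLLOW(S) = ["$", "b"]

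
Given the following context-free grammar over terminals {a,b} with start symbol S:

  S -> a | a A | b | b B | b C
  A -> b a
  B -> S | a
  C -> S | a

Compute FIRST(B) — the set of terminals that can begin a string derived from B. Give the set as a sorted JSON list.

Compute FIRST by fixpoint:
round 1:
  A via A→b a: +{b}
  B via B→a: +{a}
  C via C→a: +{a}
  S via S→a: +{a}
  S via S→b: +{b}
  S: {a,b}  A: {b}  B: {a}  C: {a}
round 2:
  B via B→S: +{b}
  C via C→S: +{b}
  S: {a,b}  A: {b}  B: {a,b}  C: {a,b}
round 3: done
  S: {a,b}  A: {b}  B: {a,b}  C: {a,b}

FIRST(B) = ["a", "b"]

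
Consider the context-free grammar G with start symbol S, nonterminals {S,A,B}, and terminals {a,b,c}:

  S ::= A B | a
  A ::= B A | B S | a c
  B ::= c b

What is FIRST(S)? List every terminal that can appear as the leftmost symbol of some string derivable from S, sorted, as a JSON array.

Compute FIRST by fixpoint:
pass 1:
  A via A→a c: +{a}
  B via B→c b: +{c}
  S via S→A B: +{a}
  S: {a}  A: {a}  B: {c}
pass 2:
  A via A→B A: +{c}
  S via S→A B: +{c}
  S: {a,c}  A: {a,c}  B: {c}
pass 3: done
  S: {a,c}  A: {a,c}  B: {c}

FIRST(S) = ["a", "c"]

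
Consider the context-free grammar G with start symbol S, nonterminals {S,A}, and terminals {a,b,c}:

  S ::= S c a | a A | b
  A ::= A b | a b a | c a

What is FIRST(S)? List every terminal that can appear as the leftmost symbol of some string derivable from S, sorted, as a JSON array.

FIRST sets, iterate to fixpoint:
pass 1:
  A via A→a b a: +{a}
  A via A→c a: +{c}
  S via S→a A: +{a}
  S via S→b: +{b}
  FIRST(S)={a,b}  FIRST(A)={a,c}
pass 2: done
  FIRST(S)={a,b}  FIRST(A)={a,c}

FIRST(S) = ["a", "b"]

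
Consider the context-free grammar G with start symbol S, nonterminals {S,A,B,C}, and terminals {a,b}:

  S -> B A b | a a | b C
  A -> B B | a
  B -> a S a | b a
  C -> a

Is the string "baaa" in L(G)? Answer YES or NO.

CNF form of G:
  S -> B X3 | T0 T0 | T1 C
  A -> B B | a
  B -> T0 X2 | T1 T0
  C -> a
  T0 -> a
  T1 -> b
  X2 -> S T0
  X3 -> A T1

CYK table (by increasing span):
  cell(0,0) b: {T1}  orig:{}
  cell(1,1) a: {A,C,T0}  orig:{A,C}
  cell(2,2) a: {A,C,T0}  orig:{A,C}
  cell(3,3) a: {A,C,T0}  orig:{A,C}
  cell(0,1) ba: {B,S}
  cell(1,2) aa: {S}
  cell(2,3) aa: {S}
  cell(0,2) baa: {X2}  orig:{}
  cell(1,3) aaa: {X2}  orig:{}
  cell(0,3) baaa: ∅

S ∉ T[0,3] ⇒ NO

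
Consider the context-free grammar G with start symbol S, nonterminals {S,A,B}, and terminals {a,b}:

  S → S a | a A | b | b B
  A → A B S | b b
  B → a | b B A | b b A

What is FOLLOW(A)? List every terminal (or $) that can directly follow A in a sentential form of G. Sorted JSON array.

FIRST iteration:
[1]
  A via A→b b: +{b}
  B via B→a: +{a}
  B via B→b B A: +{b}
  S via S→a A: +{a}
  S via S→b: +{b}
  S: {a,b}  A: {b}  B: {a,b}
[2] (stable)
  S: {a,b}  A: {b}  B: {a,b}

FOLLOW sets:
seed FOLLOW(S) with $
iter 1:
  A→A B S: FOLLOW(A) ⊇ FIRST(B) = {a,b}; new: +{a,b}
  A→A B S: FOLLOW(B) ⊇ FIRST(S) = {a,b}; new: +{a,b}
  A→A B S: FOLLOW(S) ⊇ FOLLOW(A) ⊇ {a,b}; new: +{a,b}
  S→a A: FOLLOW(A) ⊇ FOLLOW(S) ⊇ {$,a,b}; new: +{$}
  S→b B: FOLLOW(B) ⊇ FOLLOW(S) ⊇ {$,a,b}; new: +{$}
  S: {$,a,b}  A: {$,a,b}  B: {$,a,b}
iter 2: (no change)
  S: {$,a,b}  A: {$,a,b}  B: {$,a,b}

FOLLOW(A) = ["$", "a", "b"]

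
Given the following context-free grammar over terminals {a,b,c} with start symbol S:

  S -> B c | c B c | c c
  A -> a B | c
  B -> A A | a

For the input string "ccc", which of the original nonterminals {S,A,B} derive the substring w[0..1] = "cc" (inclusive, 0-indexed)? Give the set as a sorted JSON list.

Convert to CNF:
  S -> B T1 | T1 T1 | T1 X2
  A -> T0 B | c
  B -> A A | a
  T0 -> a
  T1 -> c
  X2 -> B T1

CYK fill (cells [i..j] with 0 ≤ i ≤ j ≤ 1 only):
  T[0,0] 'c' = {A,T1}  orig:{A}
  T[1,1] 'c' = {A,T1}  orig:{A}
  T[0,1] 'cc' = {B,S}

Original NTs in T[0,1] deriving "cc": ["B", "S"]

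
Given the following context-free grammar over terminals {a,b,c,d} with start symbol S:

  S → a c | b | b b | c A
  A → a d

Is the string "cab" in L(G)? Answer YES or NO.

Convert to CNF:
  S -> T0 T2 | T2 A | T3 T3 | b
  A -> T0 T1
  T0 -> a
  T1 -> d
  T2 -> c
  T3 -> b

CYK fill:
  T[0,0] 'c' = {T2}  orig:{}
  T[1,1] 'a' = {T0}  orig:{}
  T[2,2] 'b' = {S,T3}  orig:{S}
  T[0,1] 'ca' = ∅
  T[1,2] 'ab' = ∅
  T[0,2] 'cab' = ∅

S ∉ T[0,2] ⇒ NO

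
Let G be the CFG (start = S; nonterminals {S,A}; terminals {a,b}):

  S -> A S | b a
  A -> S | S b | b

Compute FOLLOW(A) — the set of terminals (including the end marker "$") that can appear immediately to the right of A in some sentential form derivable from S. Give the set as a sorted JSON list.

Compute FIRST by fixpoint:
iter 1:
  A via A→b: +{b}
  S via S→A S: +{b}
  FIRST(S)={b}  FIRST(A)={b}
iter 2: done
  FIRST(S)={b}  FIRST(A)={b}

FOLLOW sets:
seed FOLLOW(S) with $
pass 1:
  A→S b: FOLLOW(S) ⊇ FIRST(b) = {b}; new: +{b}
  S→A S: FOLLOW(A) ⊇ FIRST(S) = {b}; new: +{b}
  S: {$,b}  A: {b}
pass 2: done
  S: {$,b}  A: {b}

FOLLOW(A) = ["b"]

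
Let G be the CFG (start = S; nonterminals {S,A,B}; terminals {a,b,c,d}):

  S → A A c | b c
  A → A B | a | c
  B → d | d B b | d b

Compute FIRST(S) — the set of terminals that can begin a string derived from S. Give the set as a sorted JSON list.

FIRST sets, iterate to fixpoint:
round 1:
  A via A→a: +{a}
  A via A→c: +{c}
  B via B→d: +{d}
  S via S→A A c: +{a,c}
  S via S→b c: +{b}
  FIRST[S]={a,b,c}  FIRST[A]={a,c}  FIRST[B]={d}
round 2: — fixpoint
  FIRST[S]={a,b,c}  FIRST[A]={a,c}  FIRST[B]={d}

FIRST(S) = ["a", "b", "c"]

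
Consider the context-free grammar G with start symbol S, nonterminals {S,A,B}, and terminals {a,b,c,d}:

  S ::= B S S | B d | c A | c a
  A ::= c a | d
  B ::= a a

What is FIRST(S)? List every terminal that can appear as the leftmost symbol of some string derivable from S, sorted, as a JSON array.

FIRST sets, iterate to fixpoint:
iter 1:
  A via A→c a: +{c}
  A via A→d: +{d}
  B via B→a a: +{a}
  S via S→B S S: +{a}
  S via S→c A: +{c}
  FIRST[S]={a,c}  FIRST[A]={c,d}  FIRST[B]={a}
iter 2: done
  FIRST[S]={a,c}  FIRST[A]={c,d}  FIRST[B]={a}

FIRST(S) = ["a", "c"]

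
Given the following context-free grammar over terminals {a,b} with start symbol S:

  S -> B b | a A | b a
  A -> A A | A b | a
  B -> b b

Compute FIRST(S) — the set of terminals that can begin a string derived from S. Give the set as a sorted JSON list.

FIRST iteration:
pass 1:
  A via A→a: +{a}
  B via B→b b: +{b}
  S via S→B b: +{b}
  S via S→a A: +{a}
  FIRST(S)={a,b}  FIRST(A)={a}  FIRST(B)={b}
pass 2: done
  FIRST(S)={a,b}  FIRST(A)={a}  FIRST(B)={b}

FIRST(S) = ["a", "b"]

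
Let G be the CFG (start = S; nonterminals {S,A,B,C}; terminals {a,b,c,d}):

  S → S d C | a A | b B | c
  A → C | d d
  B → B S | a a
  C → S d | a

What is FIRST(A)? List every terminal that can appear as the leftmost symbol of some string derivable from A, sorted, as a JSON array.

FIRST sets, iterate to fixpoint:
[1]
  A via A→d d: +{d}
  B via B→a a: +{a}
  C via C→a: +{a}
  S via S→a A: +{a}
  S via S→b B: +{b}
  S via S→c: +{c}
  FIRST(S)={a,b,c}  FIRST(A)={d}  FIRST(B)={a}  FIRST(C)={a}
[2]
  A via A→C: +{a}
  C via C→S d: +{b,c}
  FIRST(S)={a,b,c}  FIRST(A)={a,d}  FIRST(B)={a}  FIRST(C)={a,b,c}
[3]
  A via A→C: +{b,c}
  FIRST(S)={a,b,c}  FIRST(A)={a,b,c,d}  FIRST(B)={a}  FIRST(C)={a,b,c}
[4] — fixpoint
  FIRST(S)={a,b,c}  FIRST(A)={a,b,c,d}  FIRST(B)={a}  FIRST(C)={a,b,c}

FIRST(A) = ["a", "b", "c", "d"]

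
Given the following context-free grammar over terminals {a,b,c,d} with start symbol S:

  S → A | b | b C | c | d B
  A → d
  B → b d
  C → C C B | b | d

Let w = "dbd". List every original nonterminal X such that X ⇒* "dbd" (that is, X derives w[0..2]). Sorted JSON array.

Convert to CNF:
  S -> T0 C | T1 B | b | c | d
  A -> d
  B -> T0 T1
  C -> C X2 | b | d
  T0 -> b
  T1 -> d
  X2 -> C B

CYK table (by increasing span) — only the sub-triangle for w[0..2]:
  [0..0]={A,C,S,T1}  "d"  orig:{A,C,S}
  [1..1]={C,S,T0}  "b"  orig:{C,S}
  [2..2]={A,C,S,T1}  "d"  orig:{A,C,S}
  [0..1]=∅  "db"
  [1..2]={B,S}  "bd"
  [0..2]={S,X2}  "dbd"  orig:{S}

Original NTs in T[0,2] deriving "dbd": ["S"]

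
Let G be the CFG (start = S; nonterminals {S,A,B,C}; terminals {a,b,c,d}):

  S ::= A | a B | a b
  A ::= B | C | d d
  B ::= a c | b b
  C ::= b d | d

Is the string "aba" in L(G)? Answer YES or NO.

CNF form of G:
  S -> T0 B | T0 T1 | T0 T2 | T2 T2 | T2 T3 | T3 T3 | d
  A -> T0 T1 | T2 T2 | T2 T3 | T3 T3 | d
  B -> T0 T1 | T2 T2
  C -> T2 T3 | d
  T0 -> a
  T1 -> c
  T2 -> b
  T3 -> d

CYK table (by increasing span):
  T[0,0] 'a' = {T0}  orig:{}
  T[1,1] 'b' = {T2}  orig:{}
  T[2,2] 'a' = {T0}  orig:{}
  T[0,1] 'ab' = {S}
  T[1,2] 'ba' = ∅
  T[0,2] 'aba' = ∅

S ∉ T[0,2] ⇒ NO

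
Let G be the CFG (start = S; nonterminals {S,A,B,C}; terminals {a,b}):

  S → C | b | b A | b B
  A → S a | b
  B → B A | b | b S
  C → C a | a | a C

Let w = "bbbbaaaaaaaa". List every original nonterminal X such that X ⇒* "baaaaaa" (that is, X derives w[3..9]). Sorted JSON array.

CNF form of G:
  S -> C T0 | T0 C | T1 A | T1 B | a | b
  A -> S T0 | b
  B -> B A | T1 S | b
  C -> C T0 | T0 C | a
  T0 -> a
  T1 -> b

Fill CYK table bottom-up (cells [i..j] with 3 ≤ i ≤ j ≤ 9 only):
  cell(3,3) b: {A,B,S,T1}  orig:{A,B,S}
  cell(4,4) a: {C,S,T0}  orig:{C,S}
  cell(5,5) a: {C,S,T0}  orig:{C,S}
  cell(6,6) a: {C,S,T0}  orig:{C,S}
  cell(7,7) a: {C,S,T0}  orig:{C,S}
  cell(8,8) a: {C,S,T0}  orig:{C,S}
  cell(9,9) a: {C,S,T0}  orig:{C,S}
  cell(3,4) ba: {A,B}
  cell(4,5) aa: {A,C,S}
  cell(5,6) aa: {A,C,S}
  cell(6,7) aa: {A,C,S}
  cell(7,8) aa: {A,C,S}
  cell(8,9) aa: {A,C,S}
  cell(3,5) baa: {B,S}
  cell(4,6) aaa: {A,C,S}
  cell(5,7) aaa: {A,C,S}
  cell(6,8) aaa: {A,C,S}
  cell(7,9) aaa: {A,C,S}
  cell(3,6) baaa: {A,B,S}
  cell(4,7) aaaa: {A,C,S}
  cell(5,8) aaaa: {A,C,S}
  cell(6,9) aaaa: {A,C,S}
  cell(3,7) baaaa: {A,B,S}
  cell(4,8) aaaaa: {A,C,S}
  cell(5,9) aaaaa: {A,C,S}
  cell(3,8) baaaaa: {A,B,S}
  cell(4,9) aaaaaa: {A,C,S}
  cell(3,9) baaaaaa: {A,B,S}

Original NTs in T[3,9] deriving "baaaaaa": ["A", "B", "S"]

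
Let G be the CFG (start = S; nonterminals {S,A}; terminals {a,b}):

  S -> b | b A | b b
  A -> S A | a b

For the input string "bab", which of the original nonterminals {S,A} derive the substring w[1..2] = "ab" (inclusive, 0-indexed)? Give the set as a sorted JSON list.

Convert to CNF:
  S -> T1 A | T1 T1 | b
  A -> S A | T0 T1
  T0 -> a
  T1 -> b

Fill CYK table bottom-up (cells [i..j] with 1 ≤ i ≤ j ≤ 2 only):
  T[1,1] 'a' = {T0}  orig:{}
  T[2,2] 'b' = {S,T1}  orig:{S}
  T[1,2] 'ab' = {A}

Original NTs in T[1,2] deriving "ab": ["A"]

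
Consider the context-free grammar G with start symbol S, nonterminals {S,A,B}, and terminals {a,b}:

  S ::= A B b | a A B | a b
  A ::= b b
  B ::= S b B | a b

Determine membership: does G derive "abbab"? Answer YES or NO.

Convert to CNF:
  S -> A X3 | T1 T0 | T1 X4
  A -> T0 T0
  B -> S X2 | T1 T0
  T0 -> b
  T1 -> a
  X2 -> T0 B
  X3 -> B T0
  X4 -> A B

CYK fill:
  [0..0]={T1}  "a"  orig:{}
  [1..1]={T0}  "b"  orig:{}
  [2..2]={T0}  "b"  orig:{}
  [3..3]={T1}  "a"  orig:{}
  [4..4]={T0}  "b"  orig:{}
  [0..1]={B,S}  "ab"
  [1..2]={A}  "bb"
  [2..3]=∅  "ba"
  [3..4]={B,S}  "ab"
  [0..2]={X3}  "abb"  orig:{}
  [1..3]=∅  "bba"
  [2..4]={X2}  "bab"  orig:{}
  [0..3]=∅  "abba"
  [1..4]={X4}  "bbab"  orig:{}
  [0..4]={B,S}  "abbab"

S ∈ T[0,4] ⇒ YES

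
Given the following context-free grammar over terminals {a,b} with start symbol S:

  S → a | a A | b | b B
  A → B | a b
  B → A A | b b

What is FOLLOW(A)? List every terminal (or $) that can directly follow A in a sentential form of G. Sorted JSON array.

Compute FIRST by fixpoint:
iter 1:
  A via A→a b: +{a}
  B via B→A A: +{a}
  B via B→b b: +{b}
  S via S→a: +{a}
  S via S→b: +{b}
  FIRST[S]={a,b}  FIRST[A]={a}  FIRST[B]={a,b}
iter 2:
  A via A→B: +{b}
  FIRST[S]={a,b}  FIRST[A]={a,b}  FIRST[B]={a,b}
iter 3: (stable)
  FIRST[S]={a,b}  FIRST[A]={a,b}  FIRST[B]={a,b}

FOLLOW sets:
FOLLOW(S) := {$}
[1]
  B→A A: FOLLOW(A) ⊇ FIRST(A) = {a,b}; new: +{a,b}
  S→a A: FOLLOW(A) ⊇ FOLLOW(S) ⊇ {$}; new: +{$}
  S→b B: FOLLOW(B) ⊇ FOLLOW(S) ⊇ {$}; new: +{$}
  S: {$}  A: {$,a,b}  B: {$}
[2]
  A→B: FOLLOW(B) ⊇ FOLLOW(A) ⊇ {$,a,b}; new: +{a,b}
  S: {$}  A: {$,a,b}  B: {$,a,b}
[3] (no change)
  S: {$}  A: {$,a,b}  B: {$,a,b}

FOLLOW(A) = ["$", "a", "b"]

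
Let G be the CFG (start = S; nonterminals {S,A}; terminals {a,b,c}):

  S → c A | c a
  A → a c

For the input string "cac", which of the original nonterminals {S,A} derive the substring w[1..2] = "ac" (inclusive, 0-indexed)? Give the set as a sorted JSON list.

CNF form of G:
  S -> T1 A | T1 T0
  A -> T0 T1
  T0 -> a
  T1 -> c

CYK fill, restricted to cells inside w[1..2]:
  cell(1,1) a: {T0}  orig:{}
  cell(2,2) c: {T1}  orig:{}
  cell(1,2) ac: {A}

Original NTs in T[1,2] deriving "ac": ["A"]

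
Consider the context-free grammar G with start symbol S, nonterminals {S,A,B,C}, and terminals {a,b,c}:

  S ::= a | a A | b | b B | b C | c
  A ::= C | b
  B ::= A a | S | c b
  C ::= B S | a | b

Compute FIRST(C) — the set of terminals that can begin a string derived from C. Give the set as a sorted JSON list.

FIRST sets, iterate to fixpoint:
[1]
  A via A→b: +{b}
  B via B→A a: +{b}
  B via B→c b: +{c}
  C via C→B S: +{b,c}
  C via C→a: +{a}
  S via S→a: +{a}
  S via S→b: +{b}
  S via S→c: +{c}
  FIRST[S]={a,b,c}  FIRST[A]={b}  FIRST[B]={b,c}  FIRST[C]={a,b,c}
[2]
  A via A→C: +{a,c}
  B via B→A a: +{a}
  FIRST[S]={a,b,c}  FIRST[A]={a,b,c}  FIRST[B]={a,b,c}  FIRST[C]={a,b,c}
[3] (no change)
  FIRST[S]={a,b,c}  FIRST[A]={a,b,c}  FIRST[B]={a,b,c}  FIRST[C]={a,b,c}

FIRST(C) = ["a", "b", "c"]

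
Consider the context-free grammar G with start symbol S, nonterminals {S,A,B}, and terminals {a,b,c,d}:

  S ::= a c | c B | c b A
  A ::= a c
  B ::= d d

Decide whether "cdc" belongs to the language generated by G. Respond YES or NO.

Convert to CNF:
  S -> T0 T1 | T1 B | T1 X4
  A -> T0 T1
  B -> T2 T2
  T0 -> a
  T1 -> c
  T2 -> d
  T3 -> b
  X4 -> T3 A

CYK table (by increasing span):
  [0..0]={T1}  "c"  orig:{}
  [1..1]={T2}  "d"  orig:{}
  [2..2]={T1}  "c"  orig:{}
  [0..1]=∅  "cd"
  [1..2]=∅  "dc"
  [0..2]=∅  "cdc"

S ∉ T[0,2] ⇒ NO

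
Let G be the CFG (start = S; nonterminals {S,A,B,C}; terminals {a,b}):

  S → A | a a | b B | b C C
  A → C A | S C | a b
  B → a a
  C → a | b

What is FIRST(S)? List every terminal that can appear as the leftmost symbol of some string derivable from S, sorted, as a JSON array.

Compute FIRST by fixpoint:
iter 1:
  A via A→a b: +{a}
  B via B→a a: +{a}
  C via C→a: +{a}
  C via C→b: +{b}
  S via S→A: +{a}
  S via S→b B: +{b}
  FIRST(S)={a,b}  FIRST(A)={a}  FIRST(B)={a}  FIRST(C)={a,b}
iter 2:
  A via A→C A: +{b}
  FIRST(S)={a,b}  FIRST(A)={a,b}  FIRST(B)={a}  FIRST(C)={a,b}
iter 3: (stable)
  FIRST(S)={a,b}  FIRST(A)={a,b}  FIRST(B)={a}  FIRST(C)={a,b}

FIRST(S) = ["a", "b"]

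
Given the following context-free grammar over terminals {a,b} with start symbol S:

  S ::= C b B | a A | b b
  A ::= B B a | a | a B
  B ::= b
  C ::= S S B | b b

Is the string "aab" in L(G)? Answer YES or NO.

CNF form of G:
  S -> C X4 | T0 A | T1 T1
  A -> B X2 | T0 B | a
  B -> b
  C -> S X3 | T1 T1
  T0 -> a
  T1 -> b
  X2 -> B T0
  X3 -> S B
  X4 -> T1 B

CYK fill:
  [0..0]={A,T0}  "a"  orig:{A}
  [1..1]={A,T0}  "a"  orig:{A}
  [2..2]={B,T1}  "b"  orig:{B}
  [0..1]={S}  "aa"
  [1..2]={A}  "ab"
  [0..2]={S,X3}  "aab"  orig:{S}

S ∈ T[0,2] ⇒ YES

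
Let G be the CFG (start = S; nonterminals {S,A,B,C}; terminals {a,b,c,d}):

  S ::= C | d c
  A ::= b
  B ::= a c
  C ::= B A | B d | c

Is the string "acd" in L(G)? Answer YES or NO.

Convert to CNF:
  S -> B A | B T2 | T2 T1 | c
  A -> b
  B -> T0 T1
  C -> B A | B T2 | c
  T0 -> a
  T1 -> c
  T2 -> d

CYK table (by increasing span):
  [0..0]={T0}  "a"  orig:{}
  [1..1]={C,S,T1}  "c"  orig:{C,S}
  [2..2]={T2}  "d"  orig:{}
  [0..1]={B}  "ac"
  [1..2]=∅  "cd"
  [0..2]={C,S}  "acd"

S ∈ T[0,2] ⇒ YES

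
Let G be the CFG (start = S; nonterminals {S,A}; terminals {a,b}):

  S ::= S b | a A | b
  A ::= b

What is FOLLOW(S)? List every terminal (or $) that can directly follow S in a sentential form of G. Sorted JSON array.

Compute FIRST by fixpoint:
round 1:
  A via A→b: +{b}
  S via S→a A: +{a}
  S via S→b: +{b}
  S: {a,b}  A: {b}
round 2: (no change)
  S: {a,b}  A: {b}

FOLLOW sets:
FOLLOW(S) := {$}
pass 1:
  S→S b: FOLLOW(S) ⊇ FIRST(b) = {b}; new: +{b}
  S→a A: FOLLOW(A) ⊇ FOLLOW(S) ⊇ {$,b}; new: +{$,b}
  FOLLOW(S)={$,b}  FOLLOW(A)={$,b}
pass 2: (stable)
  FOLLOW(S)={$,b}  FOLLOW(A)={$,b}

FOLLOW(S) = ["$", "b"]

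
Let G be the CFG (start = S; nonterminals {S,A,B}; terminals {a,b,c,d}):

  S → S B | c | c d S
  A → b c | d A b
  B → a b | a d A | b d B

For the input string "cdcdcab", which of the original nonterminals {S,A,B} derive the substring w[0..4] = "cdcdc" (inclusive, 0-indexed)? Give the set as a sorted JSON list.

CNF form of G:
  S -> S B | T1 X7 | c
  A -> T0 T1 | T2 X4
  B -> T0 X6 | T3 T0 | T3 X5
  T0 -> b
  T1 -> c
  T2 -> d
  T3 -> a
  X4 -> A T0
  X5 -> T2 A
  X6 -> T2 B
  X7 -> T2 S

CYK fill (cells [i..j] with 0 ≤ i ≤ j ≤ 4 only):
  T[0,0] 'c' = {S,T1}  orig:{S}
  T[1,1] 'd' = {T2}  orig:{}
  T[2,2] 'c' = {S,T1}  orig:{S}
  T[3,3] 'd' = {T2}  orig:{}
  T[4,4] 'c' = {S,T1}  orig:{S}
  T[0,1] 'cd' = ∅
  T[1,2] 'dc' = {X7}  orig:{}
  T[2,3] 'cd' = ∅
  T[3,4] 'dc' = {X7}  orig:{}
  T[0,2] 'cdc' = {S}
  T[1,3] 'dcd' = ∅
  T[2,4] 'cdc' = {S}
  T[0,3] 'cdcd' = ∅
  T[1,4] 'dcdc' = {X7}  orig:{}
  T[0,4] 'cdcdc' = {S}

Original NTs in T[0,4] deriving "cdcdc": ["S"]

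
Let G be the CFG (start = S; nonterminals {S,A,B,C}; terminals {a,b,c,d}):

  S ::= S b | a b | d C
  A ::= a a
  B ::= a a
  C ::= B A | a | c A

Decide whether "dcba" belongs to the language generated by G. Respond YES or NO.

CNF form of G:
  S -> S T2 | T0 T2 | T3 C
  A -> T0 T0
  B -> T0 T0
  C -> B A | T1 A | a
  T0 -> a
  T1 -> c
  T2 -> b
  T3 -> d

Fill CYK table bottom-up:
  cell(0,0) d: {T3}  orig:{}
  cell(1,1) c: {T1}  orig:{}
  cell(2,2) b: {T2}  orig:{}
  cell(3,3) a: {C,T0}  orig:{C}
  cell(0,1) dc: ∅
  cell(1,2) cb: ∅
  cell(2,3) ba: ∅
  cell(0,2) dcb: ∅
  cell(1,3) cba: ∅
  cell(0,3) dcba: ∅

S ∉ T[0,3] ⇒ NO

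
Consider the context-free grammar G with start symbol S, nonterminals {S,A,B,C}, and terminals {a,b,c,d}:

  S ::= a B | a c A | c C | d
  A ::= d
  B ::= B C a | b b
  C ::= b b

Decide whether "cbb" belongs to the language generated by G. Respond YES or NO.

Convert to CNF:
  S -> T0 B | T0 X4 | T2 C | d
  A -> d
  B -> B X3 | T1 T1
  C -> T1 T1
  T0 -> a
  T1 -> b
  T2 -> c
  X3 -> C T0
  X4 -> T2 A

Fill CYK table bottom-up:
  cell(0,0) c: {T2}  orig:{}
  cell(1,1) b: {T1}  orig:{}
  cell(2,2) b: {T1}  orig:{}
  cell(0,1) cb: ∅
  cell(1,2) bb: {B,C}
  cell(0,2) cbb: {S}

S ∈ T[0,2] ⇒ YES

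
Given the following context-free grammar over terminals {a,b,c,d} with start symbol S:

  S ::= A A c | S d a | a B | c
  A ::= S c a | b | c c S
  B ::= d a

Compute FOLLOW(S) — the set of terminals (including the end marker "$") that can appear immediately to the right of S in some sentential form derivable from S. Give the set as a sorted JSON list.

FIRST sets, iterate to fixpoint:
iter 1:
  A via A→b: +{b}
  A via A→c c S: +{c}
  B via B→d a: +{d}
  S via S→A A c: +{b,c}
  S via S→a B: +{a}
  FIRST(S)={a,b,c}  FIRST(A)={b,c}  FIRST(B)={d}
iter 2:
  A via A→S c a: +{a}
  FIRST(S)={a,b,c}  FIRST(A)={a,b,c}  FIRST(B)={d}
iter 3: (stable)
  FIRST(S)={a,b,c}  FIRST(A)={a,b,c}  FIRST(B)={d}

FOLLOW iteration:
FOLLOW(S) := {$}
[1]
  A→S c a: FOLLOW(S) ⊇ FIRST(c) = {c}; new: +{c}
  S→A A c: FOLLOW(A) ⊇ FIRST(A) = {a,b,c}; new: +{a,b,c}
  S→S d a: FOLLOW(S) ⊇ FIRST(d) = {d}; new: +{d}
  S→a B: FOLLOW(B) ⊇ FOLLOW(S) ⊇ {$,c,d}; new: +{$,c,d}
  FOLLOW(S)={$,c,d}  FOLLOW(A)={a,b,c}  FOLLOW(B)={$,c,d}
[2]
  A→c c S: FOLLOW(S) ⊇ FOLLOW(A) ⊇ {a,b,c}; new: +{a,b}
  S→a B: FOLLOW(B) ⊇ FOLLOW(S) ⊇ {$,a,b,c,d}; new: +{a,b}
  FOLLOW(S)={$,a,b,c,d}  FOLLOW(A)={a,b,c}  FOLLOW(B)={$,a,b,c,d}
[3] (no change)
  FOLLOW(S)={$,a,b,c,d}  FOLLOW(A)={a,b,c}  FOLLOW(B)={$,a,b,c,d}

FOLLOW(S) = ["$", "a", "b", "c", "d"]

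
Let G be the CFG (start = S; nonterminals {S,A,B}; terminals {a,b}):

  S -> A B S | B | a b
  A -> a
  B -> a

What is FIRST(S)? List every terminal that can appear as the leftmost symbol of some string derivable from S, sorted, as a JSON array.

Compute FIRST by fixpoint:
[1]
  A via A→a: +{a}
  B via B→a: +{a}
  S via S→A B S: +{a}
  S: {a}  A: {a}  B: {a}
[2] done
  S: {a}  A: {a}  B: {a}

FIRST(S) = ["a"]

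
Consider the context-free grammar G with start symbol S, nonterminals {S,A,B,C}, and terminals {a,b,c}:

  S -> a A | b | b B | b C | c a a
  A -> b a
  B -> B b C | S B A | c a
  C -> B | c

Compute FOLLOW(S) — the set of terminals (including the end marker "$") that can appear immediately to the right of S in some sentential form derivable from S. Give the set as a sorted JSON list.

FIRST iteration:
pass 1:
  A via A→b a: +{b}
  B via B→c a: +{c}
  C via C→B: +{c}
  S via S→a A: +{a}
  S via S→b: +{b}
  S via S→c a a: +{c}
  FIRST(S)={a,b,c}  FIRST(A)={b}  FIRST(B)={c}  FIRST(C)={c}
pass 2:
  B via B→S B A: +{a,b}
  C via C→B: +{a,b}
  FIRST(S)={a,b,c}  FIRST(A)={b}  FIRST(B)={a,b,c}  FIRST(C)={a,b,c}
pass 3: (no change)
  FIRST(S)={a,b,c}  FIRST(A)={b}  FIRST(B)={a,b,c}  FIRST(C)={a,b,c}

FOLLOW sets:
FOLLOW(S) := {$}
[1]
  B→B b C: FOLLOW(B) ⊇ FIRST(b) = {b}; new: +{b}
  B→B b C: FOLLOW(C) ⊇ FOLLOW(B) ⊇ {b}; new: +{b}
  B→S B A: FOLLOW(S) ⊇ FIRST(B) = {a,b,c}; new: +{a,b,c}
  B→S B A: FOLLOW(A) ⊇ FOLLOW(B) ⊇ {b}; new: +{b}
  S→a A: FOLLOW(A) ⊇ FOLLOW(S) ⊇ {$,a,b,c}; new: +{$,a,c}
  S→b B: FOLLOW(B) ⊇ FOLLOW(S) ⊇ {$,a,b,c}; new: +{$,a,c}
  S→b C: FOLLOW(C) ⊇ FOLLOW(S) ⊇ {$,a,b,c}; new: +{$,a,c}
  S: {$,a,b,c}  A: {$,a,b,c}  B: {$,a,b,c}  C: {$,a,b,c}
[2] done
  S: {$,a,b,c}  A: {$,a,b,c}  B: {$,a,b,c}  C: {$,a,b,c}

FOLLOW(S) = ["$", "a", "b", "c"]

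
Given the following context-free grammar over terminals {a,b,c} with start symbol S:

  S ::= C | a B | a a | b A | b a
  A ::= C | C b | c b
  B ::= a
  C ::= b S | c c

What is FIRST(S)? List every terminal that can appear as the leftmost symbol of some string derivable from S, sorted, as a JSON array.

FIRST iteration:
iter 1:
  A via A→c b: +{c}
  B via B→a: +{a}
  C via C→b S: +{b}
  C via C→c c: +{c}
  S via S→C: +{b,c}
  S via S→a B: +{a}
  S: {a,b,c}  A: {c}  B: {a}  C: {b,c}
iter 2:
  A via A→C: +{b}
  S: {a,b,c}  A: {b,c}  B: {a}  C: {b,c}
iter 3: done
  S: {a,b,c}  A: {b,c}  B: {a}  C: {b,c}

FIRST(S) = ["a", "b", "c"]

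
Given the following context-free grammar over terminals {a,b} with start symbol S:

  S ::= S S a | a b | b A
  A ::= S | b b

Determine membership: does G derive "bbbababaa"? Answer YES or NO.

Convert to CNF:
  S -> S X3 | T0 T1 | T1 A
  A -> S X2 | T0 T1 | T1 A | T1 T1
  T0 -> a
  T1 -> b
  X2 -> S T0
  X3 -> S T0

CYK fill:
  [0..0]={T1}  "b"  orig:{}
  [1..1]={T1}  "b"  orig:{}
  [2..2]={T1}  "b"  orig:{}
  [3..3]={T0}  "a"  orig:{}
  [4..4]={T1}  "b"  orig:{}
  [5..5]={T0}  "a"  orig:{}
  [6..6]={T1}  "b"  orig:{}
  [7..7]={T0}  "a"  orig:{}
  [8..8]={T0}  "a"  orig:{}
  [0..1]={A}  "bb"
  [1..2]={A}  "bb"
  [2..3]=∅  "ba"
  [3..4]={A,S}  "ab"
  [4..5]=∅  "ba"
  [5..6]={A,S}  "ab"
  [6..7]=∅  "ba"
  [7..8]=∅  "aa"
  [0..2]={A,S}  "bbb"
  [1..3]=∅  "bba"
  [2..4]={A,S}  "bab"
  [3..5]={X2,X3}  "aba"  orig:{}
  [4..6]={A,S}  "bab"
  [5..7]={X2,X3}  "aba"  orig:{}
  [6..8]=∅  "baa"
  [0..3]={X2,X3}  "bbba"  orig:{}
  [1..4]={A,S}  "bbab"
  [2..5]={X2,X3}  "baba"  orig:{}
  [3..6]=∅  "abab"
  [4..7]={X2,X3}  "baba"  orig:{}
  [5..8]=∅  "abaa"
  [0..4]={A,S}  "bbbab"
  [1..5]={X2,X3}  "bbaba"  orig:{}
  [2..6]=∅  "babab"
  [3..7]={A,S}  "ababa"
  [4..8]=∅  "babaa"
  [0..5]={A,S,X2,X3}  "bbbaba"  orig:{A,S}
  [1..6]=∅  "bbabab"
  [2..7]={A,S}  "bababa"
  [3..8]={X2,X3}  "ababaa"  orig:{}
  [0..6]=∅  "bbbabab"
  [1..7]={A,S}  "bbababa"
  [2..8]={X2,X3}  "bababaa"  orig:{}
  [0..7]={A,S}  "bbbababa"
  [1..8]={X2,X3}  "bbababaa"  orig:{}
  [0..8]={A,S,X2,X3}  "bbbababaa"  orig:{A,S}

S ∈ T[0,8] ⇒ YES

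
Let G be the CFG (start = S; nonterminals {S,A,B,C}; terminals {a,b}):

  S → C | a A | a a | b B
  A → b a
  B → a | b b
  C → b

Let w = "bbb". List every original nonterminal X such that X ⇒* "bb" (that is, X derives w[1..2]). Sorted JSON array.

CNF form of G:
  S -> T0 B | T1 A | T1 T1 | b
  A -> T0 T1
  B -> T0 T0 | a
  C -> b
  T0 -> b
  T1 -> a

CYK table (by increasing span) — only the sub-triangle for w[1..2]:
  cell(1,1) b: {C,S,T0}  orig:{C,S}
  cell(2,2) b: {C,S,T0}  orig:{C,S}
  cell(1,2) bb: {B}

Original NTs in T[1,2] deriving "bb": ["B"]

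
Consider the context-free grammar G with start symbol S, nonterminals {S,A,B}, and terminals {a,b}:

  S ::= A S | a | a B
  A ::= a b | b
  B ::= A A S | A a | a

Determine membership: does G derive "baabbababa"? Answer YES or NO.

Convert to CNF:
  S -> A S | T0 B | a
  A -> T0 T1 | b
  B -> A T0 | A X2 | a
  T0 -> a
  T1 -> b
  X2 -> A S

CYK fill:
  [0..0]={A,T1}  "b"  orig:{A}
  [1..1]={B,S,T0}  "a"  orig:{B,S}
  [2..2]={B,S,T0}  "a"  orig:{B,S}
  [3..3]={A,T1}  "b"  orig:{A}
  [4..4]={A,T1}  "b"  orig:{A}
  [5..5]={B,S,T0}  "a"  orig:{B,S}
  [6..6]={A,T1}  "b"  orig:{A}
  [7..7]={B,S,T0}  "a"  orig:{B,S}
  [8..8]={A,T1}  "b"  orig:{A}
  [9..9]={B,S,T0}  "a"  orig:{B,S}
  [0..1]={B,S,X2}  "ba"  orig:{B,S}
  [1..2]={S}  "aa"
  [2..3]={A}  "ab"
  [3..4]=∅  "bb"
  [4..5]={B,S,X2}  "ba"  orig:{B,S}
  [5..6]={A}  "ab"
  [6..7]={B,S,X2}  "ba"  orig:{B,S}
  [7..8]={A}  "ab"
  [8..9]={B,S,X2}  "ba"  orig:{B,S}
  [0..2]={S,X2}  "baa"  orig:{S}
  [1..3]=∅  "aab"
  [2..4]=∅  "abb"
  [3..5]={B,S,X2}  "bba"  orig:{B,S}
  [4..6]=∅  "bab"
  [5..7]={B,S,X2}  "aba"  orig:{B,S}
  [6..8]=∅  "bab"
  [7..9]={B,S,X2}  "aba"  orig:{B,S}
  [0..3]=∅  "baab"
  [1..4]=∅  "aabb"
  [2..5]={B,S,X2}  "abba"  orig:{B,S}
  [3..6]=∅  "bbab"
  [4..7]={B,S,X2}  "baba"  orig:{B,S}
  [5..8]=∅  "abab"
  [6..9]={B,S,X2}  "baba"  orig:{B,S}
  [0..4]=∅  "baabb"
  [1..5]={S}  "aabba"
  [2..6]=∅  "abbab"
  [3..7]={B,S,X2}  "bbaba"  orig:{B,S}
  [4..8]=∅  "babab"
  [5..9]={B,S,X2}  "ababa"  orig:{B,S}
  [0..5]={S,X2}  "baabba"  orig:{S}
  [1..6]=∅  "aabbab"
  [2..7]={B,S,X2}  "abbaba"  orig:{B,S}
  [3..8]=∅  "bbabab"
  [4..9]={B,S,X2}  "bababa"  orig:{B,S}
  [0..6]=∅  "baabbab"
  [1..7]={S}  "aabbaba"
  [2..8]=∅  "abbabab"
  [3..9]={B,S,X2}  "bbababa"  orig:{B,S}
  [0..7]={S,X2}  "baabbaba"  orig:{S}
  [1..8]=∅  "aabbabab"
  [2..9]={B,S,X2}  "abbababa"  orig:{B,S}
  [0..8]=∅  "baabbabab"
  [1..9]={S}  "aabbababa"
  [0..9]={S,X2}  "baabbababa"  orig:{S}

S ∈ T[0,9] ⇒ YES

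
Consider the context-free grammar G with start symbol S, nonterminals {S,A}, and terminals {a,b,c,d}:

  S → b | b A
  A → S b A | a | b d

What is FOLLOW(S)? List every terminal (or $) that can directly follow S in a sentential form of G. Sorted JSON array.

FIRST iteration:
[1]
  A via A→a: +{a}
  A via A→b d: +{b}
  S via S→b: +{b}
  FIRST[S]={b}  FIRST[A]={a,b}
[2] done
  FIRST[S]={b}  FIRST[A]={a,b}

Compute FOLLOW by fixpoint:
FOLLOW(S) := {$}
pass 1:
  A→S b A: FOLLOW(S) ⊇ FIRST(b) = {b}; new: +{b}
  S→b A: FOLLOW(A) ⊇ FOLLOW(S) ⊇ {$,b}; new: +{$,b}
  S: {$,b}  A: {$,b}
pass 2: (stable)
  S: {$,b}  A: {$,b}

FOLLOW(S) = ["$", "b"]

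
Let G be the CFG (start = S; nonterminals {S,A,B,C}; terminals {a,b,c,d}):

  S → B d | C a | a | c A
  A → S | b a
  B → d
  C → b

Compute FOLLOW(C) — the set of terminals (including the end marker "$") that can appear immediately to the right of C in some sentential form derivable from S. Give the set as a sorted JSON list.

Compute FIRST by fixpoint:
pass 1:
  A via A→b a: +{b}
  B via B→d: +{d}
  C via C→b: +{b}
  S via S→B d: +{d}
  S via S→C a: +{b}
  S via S→a: +{a}
  S via S→c A: +{c}
  S: {a,b,c,d}  A: {b}  B: {d}  C: {b}
pass 2:
  A via A→S: +{a,c,d}
  S: {a,b,c,d}  A: {a,b,c,d}  B: {d}  C: {b}
pass 3: done
  S: {a,b,c,d}  A: {a,b,c,d}  B: {d}  C: {b}

Compute FOLLOW by fixpoint:
initialize: $ ∈ FOLLOW(S)
iter 1:
  S→B d: FOLLOW(B) ⊇ FIRST(d) = {d}; new: +{d}
  S→C a: FOLLOW(C) ⊇ FIRST(a) = {a}; new: +{a}
  S→c A: FOLLOW(A) ⊇ FOLLOW(S) ⊇ {$}; new: +{$}
  S: {$}  A: {$}  B: {d}  C: {a}
iter 2: (stable)
  S: {$}  A: {$}  B: {d}  C: {a}

FOLLOW(C) = ["a"]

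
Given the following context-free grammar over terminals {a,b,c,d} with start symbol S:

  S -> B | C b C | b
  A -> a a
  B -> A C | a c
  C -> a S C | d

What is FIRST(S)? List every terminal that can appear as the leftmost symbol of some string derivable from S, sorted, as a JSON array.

FIRST sets, iterate to fixpoint:
pass 1:
  A via A→a a: +{a}
  B via B→A C: +{a}
  C via C→a S C: +{a}
  C via C→d: +{d}
  S via S→B: +{a}
  S via S→C b C: +{d}
  S via S→b: +{b}
  FIRST[S]={a,b,d}  FIRST[A]={a}  FIRST[B]={a}  FIRST[C]={a,d}
pass 2: (stable)
  FIRST[S]={a,b,d}  FIRST[A]={a}  FIRST[B]={a}  FIRST[C]={a,d}

FIRST(S) = ["a", "b", "d"]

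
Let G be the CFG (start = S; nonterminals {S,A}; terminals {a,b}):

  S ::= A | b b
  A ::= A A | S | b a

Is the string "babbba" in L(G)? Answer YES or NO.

CNF form of G:
  S -> A A | T0 T0 | T0 T1
  A -> A A | T0 T0 | T0 T1
  T0 -> b
  T1 -> a

CYK fill:
  [0..0]={T0}  "b"  orig:{}
  [1..1]={T1}  "a"  orig:{}
  [2..2]={T0}  "b"  orig:{}
  [3..3]={T0}  "b"  orig:{}
  [4..4]={T0}  "b"  orig:{}
  [5..5]={T1}  "a"  orig:{}
  [0..1]={A,S}  "ba"
  [1..2]=∅  "ab"
  [2..3]={A,S}  "bb"
  [3..4]={A,S}  "bb"
  [4..5]={A,S}  "ba"
  [0..2]=∅  "bab"
  [1..3]=∅  "abb"
  [2..4]=∅  "bbb"
  [3..5]=∅  "bba"
  [0..3]={A,S}  "babb"
  [1..4]=∅  "abbb"
  [2..5]={A,S}  "bbba"
  [0..4]=∅  "babbb"
  [1..5]=∅  "abbba"
  [0..5]={A,S}  "babbba"

S ∈ T[0,5] ⇒ YES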